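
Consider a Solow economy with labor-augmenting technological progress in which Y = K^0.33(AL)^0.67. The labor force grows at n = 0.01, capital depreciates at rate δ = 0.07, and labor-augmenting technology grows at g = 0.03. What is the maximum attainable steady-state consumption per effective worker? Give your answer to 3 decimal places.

Break-even investment rate: n + g + δ = 0.01 + 0.03 + 0.07 = 0.11.
Maximizing c = f(k) − (n+g+δ)·k gives f'(k) = n+g+δ, i.e. 0.33·k^(0.33−1) = 0.11, so k_gold = (0.33/0.11)^(1/0.67) ≈ 5.1537.
y_gold = 5.1537^0.33 ≈ 1.7179.
c_gold = y_gold − (n+g+δ)·k_gold = 1.7179 − 0.11·5.1537 ≈ 1.1510.

c_gold ≈ 1.151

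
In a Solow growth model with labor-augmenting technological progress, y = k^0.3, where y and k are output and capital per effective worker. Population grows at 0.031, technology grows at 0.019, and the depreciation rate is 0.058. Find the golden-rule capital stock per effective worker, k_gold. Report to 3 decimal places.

k_gold ≈ 4.304

n + g + δ = 0.031 + 0.019 + 0.058 = 0.108.
Setting f'(k) = n+g+δ gives 0.3·k^(0.3−1) = 0.108, hence k_gold = (0.3/0.108)^(1/0.7) ≈ 4.3038.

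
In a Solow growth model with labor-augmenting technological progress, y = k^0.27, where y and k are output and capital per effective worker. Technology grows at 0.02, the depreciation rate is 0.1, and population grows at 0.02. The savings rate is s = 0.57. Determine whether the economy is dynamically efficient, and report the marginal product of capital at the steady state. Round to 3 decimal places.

dynamically inefficient; MPK ≈ 0.066

The effective depreciation rate is n + g + δ = 0.02 + 0.02 + 0.1 = 0.14.
Steady-state k*: s·k^0.27 = 0.14·k gives k* = (0.57/0.14)^(1/0.73) ≈ 6.8434.
MPK = 0.27·6.8434^(-0.73) ≈ 0.0663.
MPK < n+g+δ = 0.14, so the economy is dynamically inefficient (over-saving).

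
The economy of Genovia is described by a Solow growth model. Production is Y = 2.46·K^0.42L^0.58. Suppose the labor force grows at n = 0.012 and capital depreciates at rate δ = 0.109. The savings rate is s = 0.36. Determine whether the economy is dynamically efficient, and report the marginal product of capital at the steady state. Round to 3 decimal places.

Capital per worker breaks even when investment replaces (n + δ)·k; here n + δ = 0.121.
Steady-state k*: s·A·k^0.42 = 0.121·k gives k* = (0.36·2.46/0.121)^(1/0.58) ≈ 30.9339.
MPK = 0.42·2.46·30.9339^(-0.58) ≈ 0.1412.
MPK > n+δ = 0.121, so the economy is dynamically efficient (under-saving).

dynamically efficient; MPK ≈ 0.141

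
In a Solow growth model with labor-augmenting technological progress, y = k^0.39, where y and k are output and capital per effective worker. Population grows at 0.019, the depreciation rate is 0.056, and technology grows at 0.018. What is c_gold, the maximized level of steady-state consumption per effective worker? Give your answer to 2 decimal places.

Break-even investment rate: n + g + δ = 0.019 + 0.018 + 0.056 = 0.093.
Golden rule sets MPK = n+g+δ: 0.39·k^(0.39−1) = 0.093, so k_gold = (0.39/0.093)^(1/0.61) ≈ 10.4864.
y_gold = 10.4864^0.39 ≈ 2.5006.
c_gold = y_gold − (n+g+δ)·k_gold = 2.5006 − 0.093·10.4864 ≈ 1.5254.

c_gold ≈ 1.53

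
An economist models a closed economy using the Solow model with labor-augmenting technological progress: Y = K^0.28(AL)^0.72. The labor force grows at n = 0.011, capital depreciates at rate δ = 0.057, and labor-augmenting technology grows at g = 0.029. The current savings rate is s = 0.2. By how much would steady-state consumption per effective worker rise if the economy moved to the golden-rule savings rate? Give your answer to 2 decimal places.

Break-even investment rate: n + g + δ = 0.011 + 0.029 + 0.057 = 0.097.
Current steady state (s = 0.2): k* = (0.2/0.097)^(1/0.72) ≈ 2.7319, y* = 2.7319^0.28 ≈ 1.3250, c* = (1−0.2)·1.3250 ≈ 1.0600.
Golden rule sets MPK = n+g+δ: 0.28·k^(0.28−1) = 0.097, so k_gold = (0.28/0.097)^(1/0.72) ≈ 4.3594.
y_gold = 4.3594^0.28 ≈ 1.5102, c_gold = y_gold − 0.097·k_gold ≈ 1.0874.
Gain: Δc = 1.0874 − 1.0600 ≈ 0.0274.

Δc ≈ 0.03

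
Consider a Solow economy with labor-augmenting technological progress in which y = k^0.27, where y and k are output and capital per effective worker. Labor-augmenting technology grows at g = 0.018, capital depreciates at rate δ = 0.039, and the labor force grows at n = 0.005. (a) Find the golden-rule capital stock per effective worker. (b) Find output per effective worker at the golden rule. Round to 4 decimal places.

Break-even investment rate: n + g + δ = 0.005 + 0.018 + 0.039 = 0.062.
Golden rule sets MPK = n+g+δ: 0.27·k^(0.27−1) = 0.062, so k_gold = (0.27/0.062)^(1/0.73) ≈ 7.5042.
y_gold = 7.5042^0.27 ≈ 1.7232.

(a) k_gold ≈ 7.5042; (b) y_gold ≈ 1.7232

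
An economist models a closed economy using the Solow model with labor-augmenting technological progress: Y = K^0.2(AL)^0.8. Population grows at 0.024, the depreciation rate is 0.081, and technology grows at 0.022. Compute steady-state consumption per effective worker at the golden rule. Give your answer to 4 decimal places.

c_gold ≈ 0.8962

n + g + δ = 0.024 + 0.022 + 0.081 = 0.127.
Setting f'(k) = n+g+δ gives 0.2·k^(0.2−1) = 0.127, hence k_gold = (0.2/0.127)^(1/0.8) ≈ 1.7641.
y_gold = 1.7641^0.2 ≈ 1.1202.
c_gold = y_gold − (n+g+δ)·k_gold = 1.1202 − 0.127·1.7641 ≈ 0.8962.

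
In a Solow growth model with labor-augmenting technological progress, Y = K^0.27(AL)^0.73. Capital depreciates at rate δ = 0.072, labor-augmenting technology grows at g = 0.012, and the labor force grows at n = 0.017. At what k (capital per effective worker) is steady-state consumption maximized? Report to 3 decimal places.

Break-even investment rate: n + g + δ = 0.017 + 0.012 + 0.072 = 0.101.
Setting f'(k) = n+g+δ gives 0.27·k^(0.27−1) = 0.101, hence k_gold = (0.27/0.101)^(1/0.73) ≈ 3.8458.

k_gold ≈ 3.846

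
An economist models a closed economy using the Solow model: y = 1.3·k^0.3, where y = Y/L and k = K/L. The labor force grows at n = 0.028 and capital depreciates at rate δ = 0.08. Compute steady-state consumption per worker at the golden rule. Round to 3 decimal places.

Break-even investment rate: n + δ = 0.028 + 0.08 = 0.108.
At the golden rule the marginal product of capital equals n+δ: 0.3·1.3·k^(0.3−1) = 0.108. Solving, k_gold = (0.3·1.3/0.108)^(1/0.7) ≈ 6.2608.
y_gold = 1.3·6.2608^0.3 ≈ 2.2539.
c_gold = y_gold − (n+δ)·k_gold = 2.2539 − 0.108·6.2608 ≈ 1.5777.

c_gold ≈ 1.578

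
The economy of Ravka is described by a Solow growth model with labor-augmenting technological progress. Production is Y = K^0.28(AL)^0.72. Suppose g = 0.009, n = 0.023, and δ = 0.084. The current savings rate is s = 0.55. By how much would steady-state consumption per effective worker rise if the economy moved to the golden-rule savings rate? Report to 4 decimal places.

Break-even investment rate: n + g + δ = 0.023 + 0.009 + 0.084 = 0.116.
Current steady state (s = 0.55): k* = (0.55/0.116)^(1/0.72) ≈ 8.6847, y* = 8.6847^0.28 ≈ 1.8317, c* = (1−0.55)·1.8317 ≈ 0.8243.
Golden rule sets MPK = n+g+δ: 0.28·k^(0.28−1) = 0.116, so k_gold = (0.28/0.116)^(1/0.72) ≈ 3.4004.
y_gold = 3.4004^0.28 ≈ 1.4087, c_gold = y_gold − 0.116·k_gold ≈ 1.0143.
Gain: Δc = 1.0143 − 0.8243 ≈ 0.1900.

Δc ≈ 0.1900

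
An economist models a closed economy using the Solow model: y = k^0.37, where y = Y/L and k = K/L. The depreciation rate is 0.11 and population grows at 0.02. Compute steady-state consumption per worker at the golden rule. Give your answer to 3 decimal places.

c_gold ≈ 1.164

Capital per worker breaks even when investment replaces (n + δ)·k; here n + δ = 0.13.
Maximizing c = f(k) − (n+δ)·k gives f'(k) = n+δ, i.e. 0.37·k^(0.37−1) = 0.13, so k_gold = (0.37/0.13)^(1/0.63) ≈ 5.2607.
y_gold = 5.2607^0.37 ≈ 1.8484.
c_gold = y_gold − (n+δ)·k_gold = 1.8484 − 0.13·5.2607 ≈ 1.1645.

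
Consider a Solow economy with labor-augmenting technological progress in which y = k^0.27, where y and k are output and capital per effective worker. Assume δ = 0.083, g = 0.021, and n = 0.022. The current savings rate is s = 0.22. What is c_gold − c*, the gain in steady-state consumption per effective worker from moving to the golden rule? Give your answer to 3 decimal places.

The effective depreciation rate is n + g + δ = 0.022 + 0.021 + 0.083 = 0.126.
Current steady state (s = 0.22): k* = (0.22/0.126)^(1/0.73) ≈ 2.1457, y* = 2.1457^0.27 ≈ 1.2289, c* = (1−0.22)·1.2289 ≈ 0.9586.
Maximizing c = f(k) − (n+g+δ)·k gives f'(k) = n+g+δ, i.e. 0.27·k^(0.27−1) = 0.126, so k_gold = (0.27/0.126)^(1/0.73) ≈ 2.8406.
y_gold = 2.8406^0.27 ≈ 1.3256, c_gold = y_gold − 0.126·k_gold ≈ 0.9677.
Gain: Δc = 0.9677 − 0.9586 ≈ 0.0091.

Δc ≈ 0.009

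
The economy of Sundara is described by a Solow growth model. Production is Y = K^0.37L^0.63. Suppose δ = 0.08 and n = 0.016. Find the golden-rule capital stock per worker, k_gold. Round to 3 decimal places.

Break-even investment rate: n + δ = 0.016 + 0.08 = 0.096.
Golden rule sets MPK = n+δ: 0.37·k^(0.37−1) = 0.096, so k_gold = (0.37/0.096)^(1/0.63) ≈ 8.5123.

k_gold ≈ 8.512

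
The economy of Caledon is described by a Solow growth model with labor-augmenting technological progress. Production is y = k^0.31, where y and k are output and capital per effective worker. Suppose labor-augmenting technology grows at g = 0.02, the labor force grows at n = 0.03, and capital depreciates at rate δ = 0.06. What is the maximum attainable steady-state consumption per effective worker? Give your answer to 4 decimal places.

Break-even investment rate: n + g + δ = 0.03 + 0.02 + 0.06 = 0.11.
At the golden rule the marginal product of capital equals n+g+δ: 0.31·k^(0.31−1) = 0.11. Solving, k_gold = (0.31/0.11)^(1/0.69) ≈ 4.4888.
y_gold = 4.4888^0.31 ≈ 1.5928.
c_gold = y_gold − (n+g+δ)·k_gold = 1.5928 − 0.11·4.4888 ≈ 1.0990.

c_gold ≈ 1.0990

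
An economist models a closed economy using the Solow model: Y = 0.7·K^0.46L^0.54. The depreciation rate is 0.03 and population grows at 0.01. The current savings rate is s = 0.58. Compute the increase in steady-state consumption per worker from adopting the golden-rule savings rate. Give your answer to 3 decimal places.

The effective depreciation rate is n + δ = 0.01 + 0.03 = 0.04.
Current steady state (s = 0.58): k* = (0.58·0.7/0.04)^(1/0.54) ≈ 73.0846, y* = 0.7·73.0846^0.46 ≈ 5.0403, c* = (1−0.58)·5.0403 ≈ 2.1169.
Golden rule sets MPK = n+δ: 0.46·0.7·k^(0.46−1) = 0.04, so k_gold = (0.46·0.7/0.04)^(1/0.54) ≈ 47.5773.
y_gold = 0.7·47.5773^0.46 ≈ 4.1372, c_gold = y_gold − 0.04·k_gold ≈ 2.2341.
Gain: Δc = 2.2341 − 2.1169 ≈ 0.1171.

Δc ≈ 0.117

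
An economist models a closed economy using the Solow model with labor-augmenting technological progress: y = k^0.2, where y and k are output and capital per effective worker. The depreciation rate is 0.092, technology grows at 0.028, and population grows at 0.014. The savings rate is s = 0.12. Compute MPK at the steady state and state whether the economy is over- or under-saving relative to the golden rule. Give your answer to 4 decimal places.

under-saving; MPK ≈ 0.2233

Capital per effective worker breaks even when investment replaces (n + g + δ)·k; here n + g + δ = 0.134.
Steady-state k*: s·k^0.2 = 0.134·k gives k* = (0.12/0.134)^(1/0.8) ≈ 0.8712.
MPK = 0.2·0.8712^(-0.8) ≈ 0.2233.
MPK > n+g+δ = 0.134, so the economy is dynamically efficient (under-saving).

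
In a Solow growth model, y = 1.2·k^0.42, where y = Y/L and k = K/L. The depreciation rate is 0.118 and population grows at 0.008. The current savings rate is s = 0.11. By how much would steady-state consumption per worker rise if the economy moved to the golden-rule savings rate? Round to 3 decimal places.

Capital per worker breaks even when investment replaces (n + δ)·k; here n + δ = 0.126.
Current steady state (s = 0.11): k* = (0.11·1.2/0.126)^(1/0.58) ≈ 1.0835, y* = 1.2·1.0835^0.42 ≈ 1.2411, c* = (1−0.11)·1.2411 ≈ 1.1046.
At the golden rule the marginal product of capital equals n+δ: 0.42·1.2·k^(0.42−1) = 0.126. Solving, k_gold = (0.42·1.2/0.126)^(1/0.58) ≈ 10.9153.
y_gold = 1.2·10.9153^0.42 ≈ 3.2746, c_gold = y_gold − 0.126·k_gold ≈ 1.8993.
Gain: Δc = 1.8993 − 1.1046 ≈ 0.7947.

Δc ≈ 0.795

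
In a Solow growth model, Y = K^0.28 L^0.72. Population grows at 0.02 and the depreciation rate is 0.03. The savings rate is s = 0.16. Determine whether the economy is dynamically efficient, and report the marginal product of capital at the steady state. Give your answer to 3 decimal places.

Capital per worker breaks even when investment replaces (n + δ)·k; here n + δ = 0.05.
Steady-state k*: s·k^0.28 = 0.05·k gives k* = (0.16/0.05)^(1/0.72) ≈ 5.0303.
MPK = 0.28·5.0303^(-0.72) ≈ 0.0875.
MPK > n+δ = 0.05, so the economy is dynamically efficient (under-saving).

dynamically efficient; MPK ≈ 0.088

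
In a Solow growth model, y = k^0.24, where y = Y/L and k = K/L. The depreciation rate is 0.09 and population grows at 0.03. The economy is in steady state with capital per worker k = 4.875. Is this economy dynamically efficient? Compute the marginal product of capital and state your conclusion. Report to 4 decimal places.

dynamically inefficient; MPK ≈ 0.0720

The effective depreciation rate is n + δ = 0.03 + 0.09 = 0.12.
MPK = 0.24·k^(0.24−1) = 0.24·4.875^(-0.76) ≈ 0.0720.
MPK < 0.12, so the economy is dynamically inefficient (over-saving).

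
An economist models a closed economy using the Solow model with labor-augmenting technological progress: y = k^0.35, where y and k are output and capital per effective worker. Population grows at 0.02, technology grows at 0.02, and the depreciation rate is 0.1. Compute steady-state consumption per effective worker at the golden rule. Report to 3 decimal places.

c_gold ≈ 1.065

n + g + δ = 0.02 + 0.02 + 0.1 = 0.14.
Maximizing c = f(k) − (n+g+δ)·k gives f'(k) = n+g+δ, i.e. 0.35·k^(0.35−1) = 0.14, so k_gold = (0.35/0.14)^(1/0.65) ≈ 4.0946.
y_gold = 4.0946^0.35 ≈ 1.6379.
c_gold = y_gold − (n+g+δ)·k_gold = 1.6379 − 0.14·4.0946 ≈ 1.0646.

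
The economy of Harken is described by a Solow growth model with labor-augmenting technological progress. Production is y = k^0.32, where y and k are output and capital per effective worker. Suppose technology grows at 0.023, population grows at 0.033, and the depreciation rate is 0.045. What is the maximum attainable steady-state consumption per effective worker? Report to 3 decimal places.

c_gold ≈ 1.170

The effective depreciation rate is n + g + δ = 0.033 + 0.023 + 0.045 = 0.101.
At the golden rule the marginal product of capital equals n+g+δ: 0.32·k^(0.32−1) = 0.101. Solving, k_gold = (0.32/0.101)^(1/0.68) ≈ 5.4515.
y_gold = 5.4515^0.32 ≈ 1.7206.
c_gold = y_gold − (n+g+δ)·k_gold = 1.7206 − 0.101·5.4515 ≈ 1.1700.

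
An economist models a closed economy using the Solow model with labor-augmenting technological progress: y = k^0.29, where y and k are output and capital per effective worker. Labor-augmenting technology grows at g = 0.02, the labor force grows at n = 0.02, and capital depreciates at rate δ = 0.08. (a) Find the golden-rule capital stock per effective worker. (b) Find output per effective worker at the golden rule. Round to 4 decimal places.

Capital per effective worker breaks even when investment replaces (n + g + δ)·k; here n + g + δ = 0.12.
Golden rule sets MPK = n+g+δ: 0.29·k^(0.29−1) = 0.12, so k_gold = (0.29/0.12)^(1/0.71) ≈ 3.4653.
y_gold = 3.4653^0.29 ≈ 1.4339.

(a) k_gold ≈ 3.4653; (b) y_gold ≈ 1.4339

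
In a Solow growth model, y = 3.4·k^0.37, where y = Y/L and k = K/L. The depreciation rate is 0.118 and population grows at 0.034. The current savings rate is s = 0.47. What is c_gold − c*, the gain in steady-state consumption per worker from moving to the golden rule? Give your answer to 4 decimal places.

Capital per worker breaks even when investment replaces (n + δ)·k; here n + δ = 0.152.
Current steady state (s = 0.47): k* = (0.47·3.4/0.152)^(1/0.63) ≈ 41.8600, y* = 3.4·41.8600^0.37 ≈ 13.5377, c* = (1−0.47)·13.5377 ≈ 7.1750.
Golden rule sets MPK = n+δ: 0.37·3.4·k^(0.37−1) = 0.152, so k_gold = (0.37·3.4/0.152)^(1/0.63) ≈ 28.6341.
y_gold = 3.4·28.6341^0.37 ≈ 11.7632, c_gold = y_gold − 0.152·k_gold ≈ 7.4108.
Gain: Δc = 7.4108 − 7.1750 ≈ 0.2359.

Δc ≈ 0.2359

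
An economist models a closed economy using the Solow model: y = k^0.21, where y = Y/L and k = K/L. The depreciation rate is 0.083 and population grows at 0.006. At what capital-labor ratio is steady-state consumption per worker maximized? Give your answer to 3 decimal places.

k_gold ≈ 2.964

The effective depreciation rate is n + δ = 0.006 + 0.083 = 0.089.
Golden rule sets MPK = n+δ: 0.21·k^(0.21−1) = 0.089, so k_gold = (0.21/0.089)^(1/0.79) ≈ 2.9644.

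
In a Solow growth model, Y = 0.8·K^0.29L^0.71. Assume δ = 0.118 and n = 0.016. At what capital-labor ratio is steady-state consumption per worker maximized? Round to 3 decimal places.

k_gold ≈ 2.166

Break-even investment rate: n + δ = 0.016 + 0.118 = 0.134.
At the golden rule the marginal product of capital equals n+δ: 0.29·0.8·k^(0.29−1) = 0.134. Solving, k_gold = (0.29·0.8/0.134)^(1/0.71) ≈ 2.1665.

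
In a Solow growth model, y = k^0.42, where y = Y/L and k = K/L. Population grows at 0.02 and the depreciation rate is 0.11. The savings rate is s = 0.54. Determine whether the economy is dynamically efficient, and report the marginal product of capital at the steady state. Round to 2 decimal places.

dynamically inefficient; MPK ≈ 0.10

The effective depreciation rate is n + δ = 0.02 + 0.11 = 0.13.
Steady-state k*: s·k^0.42 = 0.13·k gives k* = (0.54/0.13)^(1/0.58) ≈ 11.6491.
MPK = 0.42·11.6491^(-0.58) ≈ 0.1011.
MPK < n+δ = 0.13, so the economy is dynamically inefficient (over-saving).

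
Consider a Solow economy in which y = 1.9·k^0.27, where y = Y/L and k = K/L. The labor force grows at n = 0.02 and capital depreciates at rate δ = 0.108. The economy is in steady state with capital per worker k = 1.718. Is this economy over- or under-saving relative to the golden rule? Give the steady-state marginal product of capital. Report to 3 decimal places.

under-saving; MPK ≈ 0.346

Capital per worker breaks even when investment replaces (n + δ)·k; here n + δ = 0.128.
MPK = 0.27·1.9·k^(0.27−1) = 0.27·1.9·1.718^(-0.73) ≈ 0.3456.
MPK > 0.128, so the economy is dynamically efficient (under-saving).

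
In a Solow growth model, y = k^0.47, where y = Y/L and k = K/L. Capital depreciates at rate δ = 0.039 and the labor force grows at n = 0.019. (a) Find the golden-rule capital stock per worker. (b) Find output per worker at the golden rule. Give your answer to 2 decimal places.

(a) k_gold ≈ 51.82; (b) y_gold ≈ 6.39

The effective depreciation rate is n + δ = 0.019 + 0.039 = 0.058.
Golden rule sets MPK = n+δ: 0.47·k^(0.47−1) = 0.058, so k_gold = (0.47/0.058)^(1/0.53) ≈ 51.8169.
y_gold = 51.8169^0.47 ≈ 6.3944.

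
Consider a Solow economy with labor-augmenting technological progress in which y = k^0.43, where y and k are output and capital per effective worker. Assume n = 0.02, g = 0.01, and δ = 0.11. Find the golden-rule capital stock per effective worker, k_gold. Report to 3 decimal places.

Break-even investment rate: n + g + δ = 0.02 + 0.01 + 0.11 = 0.14.
Golden rule sets MPK = n+g+δ: 0.43·k^(0.43−1) = 0.14, so k_gold = (0.43/0.14)^(1/0.57) ≈ 7.1612.

k_gold ≈ 7.161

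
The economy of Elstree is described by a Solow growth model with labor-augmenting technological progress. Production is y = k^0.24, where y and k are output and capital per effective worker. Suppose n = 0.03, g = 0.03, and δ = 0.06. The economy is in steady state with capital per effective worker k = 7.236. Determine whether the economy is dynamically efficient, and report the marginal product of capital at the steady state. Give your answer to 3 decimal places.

The effective depreciation rate is n + g + δ = 0.03 + 0.03 + 0.06 = 0.12.
MPK = 0.24·k^(0.24−1) = 0.24·7.236^(-0.76) ≈ 0.0533.
MPK < 0.12, so the economy is dynamically inefficient (over-saving).

dynamically inefficient; MPK ≈ 0.053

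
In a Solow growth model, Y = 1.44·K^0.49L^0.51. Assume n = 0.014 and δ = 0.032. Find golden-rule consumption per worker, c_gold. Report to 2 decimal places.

c_gold ≈ 10.12

Break-even investment rate: n + δ = 0.014 + 0.032 = 0.046.
Setting f'(k) = n+δ gives 0.49·1.44·k^(0.49−1) = 0.046, hence k_gold = (0.49·1.44/0.046)^(1/0.51) ≈ 211.3973.
y_gold = 1.44·211.3973^0.49 ≈ 19.8455.
c_gold = y_gold − (n+δ)·k_gold = 19.8455 − 0.046·211.3973 ≈ 10.1212.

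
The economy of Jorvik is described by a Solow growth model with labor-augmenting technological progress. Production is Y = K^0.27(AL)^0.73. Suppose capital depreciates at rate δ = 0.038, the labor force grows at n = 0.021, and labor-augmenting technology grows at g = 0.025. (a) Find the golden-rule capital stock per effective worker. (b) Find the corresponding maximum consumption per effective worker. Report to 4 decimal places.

Break-even investment rate: n + g + δ = 0.021 + 0.025 + 0.038 = 0.084.
Golden rule sets MPK = n+g+δ: 0.27·k^(0.27−1) = 0.084, so k_gold = (0.27/0.084)^(1/0.73) ≈ 4.9504.
y_gold = 4.9504^0.27 ≈ 1.5401; c_gold = y_gold − 0.084·k_gold ≈ 1.1243.

(a) k_gold ≈ 4.9504; (b) c_gold ≈ 1.1243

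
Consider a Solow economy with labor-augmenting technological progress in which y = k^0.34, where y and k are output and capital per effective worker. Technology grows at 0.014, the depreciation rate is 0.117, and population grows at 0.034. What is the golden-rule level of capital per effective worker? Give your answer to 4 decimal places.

k_gold ≈ 2.9905

Capital per effective worker breaks even when investment replaces (n + g + δ)·k; here n + g + δ = 0.165.
Maximizing c = f(k) − (n+g+δ)·k gives f'(k) = n+g+δ, i.e. 0.34·k^(0.34−1) = 0.165, so k_gold = (0.34/0.165)^(1/0.66) ≈ 2.9905.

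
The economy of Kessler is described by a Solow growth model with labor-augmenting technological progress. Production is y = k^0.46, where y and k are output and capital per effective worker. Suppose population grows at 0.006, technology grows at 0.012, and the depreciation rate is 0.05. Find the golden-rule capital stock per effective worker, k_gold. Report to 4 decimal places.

k_gold ≈ 34.4745

Break-even investment rate: n + g + δ = 0.006 + 0.012 + 0.05 = 0.068.
Golden rule sets MPK = n+g+δ: 0.46·k^(0.46−1) = 0.068, so k_gold = (0.46/0.068)^(1/0.54) ≈ 34.4745.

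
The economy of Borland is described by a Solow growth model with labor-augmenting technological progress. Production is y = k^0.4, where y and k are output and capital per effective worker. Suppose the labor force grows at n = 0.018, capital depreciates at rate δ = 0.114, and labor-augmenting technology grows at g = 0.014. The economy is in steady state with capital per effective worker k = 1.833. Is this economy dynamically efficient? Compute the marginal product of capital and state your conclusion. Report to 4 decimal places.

dynamically efficient; MPK ≈ 0.2781

Break-even investment rate: n + g + δ = 0.018 + 0.014 + 0.114 = 0.146.
MPK = 0.4·k^(0.4−1) = 0.4·1.833^(-0.6) ≈ 0.2781.
MPK > 0.146, so the economy is dynamically efficient (under-saving).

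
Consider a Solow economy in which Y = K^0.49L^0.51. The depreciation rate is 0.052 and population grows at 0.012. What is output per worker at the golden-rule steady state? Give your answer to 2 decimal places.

y_gold ≈ 7.07

n + δ = 0.012 + 0.052 = 0.064.
At the golden rule the marginal product of capital equals n+δ: 0.49·k^(0.49−1) = 0.064. Solving, k_gold = (0.49/0.064)^(1/0.51) ≈ 54.1209.
Output: y_gold = k_gold^0.49 = 54.1209^0.49 ≈ 7.0689.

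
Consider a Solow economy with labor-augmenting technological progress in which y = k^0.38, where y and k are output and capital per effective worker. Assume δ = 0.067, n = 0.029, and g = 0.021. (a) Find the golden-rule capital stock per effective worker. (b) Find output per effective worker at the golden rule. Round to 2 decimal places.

n + g + δ = 0.029 + 0.021 + 0.067 = 0.117.
At the golden rule the marginal product of capital equals n+g+δ: 0.38·k^(0.38−1) = 0.117. Solving, k_gold = (0.38/0.117)^(1/0.62) ≈ 6.6859.
y_gold = 6.6859^0.38 ≈ 2.0585.

(a) k_gold ≈ 6.69; (b) y_gold ≈ 2.06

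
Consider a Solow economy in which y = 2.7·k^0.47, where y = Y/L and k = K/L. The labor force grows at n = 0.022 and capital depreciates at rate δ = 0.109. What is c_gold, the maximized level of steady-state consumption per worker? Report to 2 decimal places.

c_gold ≈ 10.72

The effective depreciation rate is n + δ = 0.022 + 0.109 = 0.131.
Maximizing c = f(k) − (n+δ)·k gives f'(k) = n+δ, i.e. 0.47·2.7·k^(0.47−1) = 0.131, so k_gold = (0.47·2.7/0.131)^(1/0.53) ≈ 72.5665.
y_gold = 2.7·72.5665^0.47 ≈ 20.2260.
c_gold = y_gold − (n+δ)·k_gold = 20.2260 − 0.131·72.5665 ≈ 10.7198.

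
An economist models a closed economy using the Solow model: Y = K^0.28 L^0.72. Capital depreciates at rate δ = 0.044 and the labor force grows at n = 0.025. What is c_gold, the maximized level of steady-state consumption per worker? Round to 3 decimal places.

Capital per worker breaks even when investment replaces (n + δ)·k; here n + δ = 0.069.
Maximizing c = f(k) − (n+δ)·k gives f'(k) = n+δ, i.e. 0.28·k^(0.28−1) = 0.069, so k_gold = (0.28/0.069)^(1/0.72) ≈ 6.9964.
y_gold = 6.9964^0.28 ≈ 1.7241.
c_gold = y_gold − (n+δ)·k_gold = 1.7241 − 0.069·6.9964 ≈ 1.2414.

c_gold ≈ 1.241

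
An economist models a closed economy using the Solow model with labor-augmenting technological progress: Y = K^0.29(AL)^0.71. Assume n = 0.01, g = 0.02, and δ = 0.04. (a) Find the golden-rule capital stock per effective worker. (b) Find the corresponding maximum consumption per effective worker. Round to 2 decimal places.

Capital per effective worker breaks even when investment replaces (n + g + δ)·k; here n + g + δ = 0.07.
Maximizing c = f(k) − (n+g+δ)·k gives f'(k) = n+g+δ, i.e. 0.29·k^(0.29−1) = 0.07, so k_gold = (0.29/0.07)^(1/0.71) ≈ 7.4035.
y_gold = 7.4035^0.29 ≈ 1.7870; c_gold = y_gold − 0.07·k_gold ≈ 1.2688.

(a) k_gold ≈ 7.40; (b) c_gold ≈ 1.27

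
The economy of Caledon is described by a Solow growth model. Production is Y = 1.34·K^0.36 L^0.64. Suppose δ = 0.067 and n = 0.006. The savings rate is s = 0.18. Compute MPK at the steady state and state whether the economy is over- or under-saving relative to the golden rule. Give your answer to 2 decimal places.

Capital per worker breaks even when investment replaces (n + δ)·k; here n + δ = 0.073.
Steady-state k*: s·A·k^0.36 = 0.073·k gives k* = (0.18·1.34/0.073)^(1/0.64) ≈ 6.4718.
MPK = 0.36·1.34·6.4718^(-0.64) ≈ 0.1460.
MPK > n+δ = 0.073, so the economy is dynamically efficient (under-saving).

under-saving; MPK ≈ 0.15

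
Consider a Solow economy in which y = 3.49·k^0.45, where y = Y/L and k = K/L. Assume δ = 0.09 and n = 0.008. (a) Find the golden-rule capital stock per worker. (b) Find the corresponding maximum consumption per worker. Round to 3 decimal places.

The effective depreciation rate is n + δ = 0.008 + 0.09 = 0.098.
Golden rule sets MPK = n+δ: 0.45·3.49·k^(0.45−1) = 0.098, so k_gold = (0.45·3.49/0.098)^(1/0.55) ≈ 155.0840.
y_gold = 3.49·155.0840^0.45 ≈ 33.7739; c_gold = y_gold − 0.098·k_gold ≈ 18.5756.

(a) k_gold ≈ 155.084; (b) c_gold ≈ 18.576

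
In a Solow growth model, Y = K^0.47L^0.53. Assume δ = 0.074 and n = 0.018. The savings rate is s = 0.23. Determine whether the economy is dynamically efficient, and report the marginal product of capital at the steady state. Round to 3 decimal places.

dynamically efficient; MPK ≈ 0.188

n + δ = 0.018 + 0.074 = 0.092.
Steady-state k*: s·k^0.47 = 0.092·k gives k* = (0.23/0.092)^(1/0.53) ≈ 5.6342.
MPK = 0.47·5.6342^(-0.53) ≈ 0.1880.
MPK > n+δ = 0.092, so the economy is dynamically efficient (under-saving).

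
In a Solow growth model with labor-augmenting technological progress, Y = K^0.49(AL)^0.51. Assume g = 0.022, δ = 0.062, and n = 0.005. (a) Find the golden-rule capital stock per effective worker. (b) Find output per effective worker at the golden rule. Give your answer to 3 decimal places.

Capital per effective worker breaks even when investment replaces (n + g + δ)·k; here n + g + δ = 0.089.
At the golden rule the marginal product of capital equals n+g+δ: 0.49·k^(0.49−1) = 0.089. Solving, k_gold = (0.49/0.089)^(1/0.51) ≈ 28.3505.
y_gold = 28.3505^0.49 ≈ 5.1494.

(a) k_gold ≈ 28.351; (b) y_gold ≈ 5.149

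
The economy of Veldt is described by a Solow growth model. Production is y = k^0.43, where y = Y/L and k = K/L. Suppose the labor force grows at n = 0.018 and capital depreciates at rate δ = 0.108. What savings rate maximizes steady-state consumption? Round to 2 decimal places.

Capital per worker breaks even when investment replaces (n + δ)·k; here n + δ = 0.126.
At the golden rule MPK = n+δ, and in any Cobb-Douglas steady state s = (n+δ)·k/y = MPK·k/y = capital's share 0.43.

s_gold = 0.43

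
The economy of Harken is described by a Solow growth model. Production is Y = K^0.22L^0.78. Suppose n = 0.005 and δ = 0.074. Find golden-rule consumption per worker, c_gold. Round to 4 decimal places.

c_gold ≈ 1.0412

The effective depreciation rate is n + δ = 0.005 + 0.074 = 0.079.
Maximizing c = f(k) − (n+δ)·k gives f'(k) = n+δ, i.e. 0.22·k^(0.22−1) = 0.079, so k_gold = (0.22/0.079)^(1/0.78) ≈ 3.7175.
y_gold = 3.7175^0.22 ≈ 1.3349.
c_gold = y_gold − (n+δ)·k_gold = 1.3349 − 0.079·3.7175 ≈ 1.0412.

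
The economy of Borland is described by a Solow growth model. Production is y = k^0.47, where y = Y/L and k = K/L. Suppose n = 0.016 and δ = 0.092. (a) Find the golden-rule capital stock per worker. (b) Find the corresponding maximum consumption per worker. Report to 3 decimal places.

(a) k_gold ≈ 16.034; (b) c_gold ≈ 1.953

The effective depreciation rate is n + δ = 0.016 + 0.092 = 0.108.
At the golden rule the marginal product of capital equals n+δ: 0.47·k^(0.47−1) = 0.108. Solving, k_gold = (0.47/0.108)^(1/0.53) ≈ 16.0341.
y_gold = 16.0341^0.47 ≈ 3.6844; c_gold = y_gold − 0.108·k_gold ≈ 1.9528.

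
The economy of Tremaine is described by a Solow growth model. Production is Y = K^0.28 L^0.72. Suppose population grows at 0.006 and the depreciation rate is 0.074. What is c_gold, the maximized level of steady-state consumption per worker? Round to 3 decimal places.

c_gold ≈ 1.172

Capital per worker breaks even when investment replaces (n + δ)·k; here n + δ = 0.08.
Maximizing c = f(k) − (n+δ)·k gives f'(k) = n+δ, i.e. 0.28·k^(0.28−1) = 0.08, so k_gold = (0.28/0.08)^(1/0.72) ≈ 5.6971.
y_gold = 5.6971^0.28 ≈ 1.6277.
c_gold = y_gold − (n+δ)·k_gold = 1.6277 − 0.08·5.6971 ≈ 1.1720.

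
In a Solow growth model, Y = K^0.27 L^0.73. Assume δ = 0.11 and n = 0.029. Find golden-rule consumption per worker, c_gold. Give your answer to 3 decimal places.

c_gold ≈ 0.933

Capital per worker breaks even when investment replaces (n + δ)·k; here n + δ = 0.139.
At the golden rule the marginal product of capital equals n+δ: 0.27·k^(0.27−1) = 0.139. Solving, k_gold = (0.27/0.139)^(1/0.73) ≈ 2.4831.
y_gold = 2.4831^0.27 ≈ 1.2783.
c_gold = y_gold − (n+δ)·k_gold = 1.2783 − 0.139·2.4831 ≈ 0.9332.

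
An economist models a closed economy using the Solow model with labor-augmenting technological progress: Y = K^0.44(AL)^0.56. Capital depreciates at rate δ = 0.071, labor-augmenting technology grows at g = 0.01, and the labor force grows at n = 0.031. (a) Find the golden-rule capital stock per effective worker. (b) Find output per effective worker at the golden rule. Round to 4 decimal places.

(a) k_gold ≈ 11.5115; (b) y_gold ≈ 2.9302

Capital per effective worker breaks even when investment replaces (n + g + δ)·k; here n + g + δ = 0.112.
Setting f'(k) = n+g+δ gives 0.44·k^(0.44−1) = 0.112, hence k_gold = (0.44/0.112)^(1/0.56) ≈ 11.5115.
y_gold = 11.5115^0.44 ≈ 2.9302.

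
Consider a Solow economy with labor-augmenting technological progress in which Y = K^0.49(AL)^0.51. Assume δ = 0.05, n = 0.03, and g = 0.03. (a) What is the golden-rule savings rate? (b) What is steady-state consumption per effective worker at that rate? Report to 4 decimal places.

Break-even investment rate: n + g + δ = 0.03 + 0.03 + 0.05 = 0.11.
For Cobb-Douglas, s_gold equals capital's share: s_gold = 0.49.
At the golden rule the marginal product of capital equals n+g+δ: 0.49·k^(0.49−1) = 0.11. Solving, k_gold = (0.49/0.11)^(1/0.51) ≈ 18.7139.
y_gold = 18.7139^0.49 ≈ 4.2011; c_gold = (1−0.49)·y_gold ≈ 2.1425.

(a) s_gold = 0.4900; (b) c_gold ≈ 2.1425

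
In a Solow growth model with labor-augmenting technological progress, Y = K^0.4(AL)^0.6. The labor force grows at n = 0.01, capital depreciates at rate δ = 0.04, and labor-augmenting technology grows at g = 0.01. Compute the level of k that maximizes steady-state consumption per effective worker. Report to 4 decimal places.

k_gold ≈ 23.6146

Capital per effective worker breaks even when investment replaces (n + g + δ)·k; here n + g + δ = 0.06.
Maximizing c = f(k) − (n+g+δ)·k gives f'(k) = n+g+δ, i.e. 0.4·k^(0.4−1) = 0.06, so k_gold = (0.4/0.06)^(1/0.6) ≈ 23.6146.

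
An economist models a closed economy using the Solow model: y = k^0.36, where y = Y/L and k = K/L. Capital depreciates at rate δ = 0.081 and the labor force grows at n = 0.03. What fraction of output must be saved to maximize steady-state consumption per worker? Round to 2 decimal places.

Capital per worker breaks even when investment replaces (n + δ)·k; here n + δ = 0.111.
At the golden rule MPK = n+δ, and in any Cobb-Douglas steady state s = (n+δ)·k/y = MPK·k/y = capital's share 0.36.

s_gold = 0.36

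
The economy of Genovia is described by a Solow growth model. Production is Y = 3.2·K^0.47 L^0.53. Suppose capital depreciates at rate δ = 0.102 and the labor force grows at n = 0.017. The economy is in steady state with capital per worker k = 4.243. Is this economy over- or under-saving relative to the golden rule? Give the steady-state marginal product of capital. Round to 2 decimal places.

n + δ = 0.017 + 0.102 = 0.119.
MPK = 0.47·3.2·k^(0.47−1) = 0.47·3.2·4.243^(-0.53) ≈ 0.6992.
MPK > 0.119, so the economy is dynamically efficient (under-saving).

under-saving; MPK ≈ 0.70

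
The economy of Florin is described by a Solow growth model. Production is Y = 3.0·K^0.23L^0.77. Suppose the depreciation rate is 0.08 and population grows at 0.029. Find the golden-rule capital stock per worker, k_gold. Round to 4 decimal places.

Capital per worker breaks even when investment replaces (n + δ)·k; here n + δ = 0.109.
At the golden rule the marginal product of capital equals n+δ: 0.23·3.0·k^(0.23−1) = 0.109. Solving, k_gold = (0.23·3.0/0.109)^(1/0.77) ≈ 10.9852.

k_gold ≈ 10.9852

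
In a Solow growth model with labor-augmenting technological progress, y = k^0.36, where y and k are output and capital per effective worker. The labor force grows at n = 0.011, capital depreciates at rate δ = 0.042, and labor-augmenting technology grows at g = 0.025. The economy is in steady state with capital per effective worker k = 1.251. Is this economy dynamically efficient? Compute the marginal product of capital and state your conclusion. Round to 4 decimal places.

n + g + δ = 0.011 + 0.025 + 0.042 = 0.078.
MPK = 0.36·k^(0.36−1) = 0.36·1.251^(-0.64) ≈ 0.3119.
MPK > 0.078, so the economy is dynamically efficient (under-saving).

dynamically efficient; MPK ≈ 0.3119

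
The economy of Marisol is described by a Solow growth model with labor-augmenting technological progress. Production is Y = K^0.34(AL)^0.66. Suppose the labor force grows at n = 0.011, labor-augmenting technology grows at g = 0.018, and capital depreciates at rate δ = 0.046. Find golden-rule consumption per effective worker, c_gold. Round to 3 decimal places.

c_gold ≈ 1.438

The effective depreciation rate is n + g + δ = 0.011 + 0.018 + 0.046 = 0.075.
At the golden rule the marginal product of capital equals n+g+δ: 0.34·k^(0.34−1) = 0.075. Solving, k_gold = (0.34/0.075)^(1/0.66) ≈ 9.8758.
y_gold = 9.8758^0.34 ≈ 2.1785.
c_gold = y_gold − (n+g+δ)·k_gold = 2.1785 − 0.075·9.8758 ≈ 1.4378.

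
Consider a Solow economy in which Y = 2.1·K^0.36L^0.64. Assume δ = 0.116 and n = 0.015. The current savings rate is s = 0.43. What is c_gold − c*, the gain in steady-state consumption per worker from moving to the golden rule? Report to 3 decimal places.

n + δ = 0.015 + 0.116 = 0.131.
Current steady state (s = 0.43): k* = (0.43·2.1/0.131)^(1/0.64) ≈ 20.4186, y* = 2.1·20.4186^0.36 ≈ 6.2205, c* = (1−0.43)·6.2205 ≈ 3.5457.
At the golden rule the marginal product of capital equals n+δ: 0.36·2.1·k^(0.36−1) = 0.131. Solving, k_gold = (0.36·2.1/0.131)^(1/0.64) ≈ 15.4687.
y_gold = 2.1·15.4687^0.36 ≈ 5.6289, c_gold = y_gold − 0.131·k_gold ≈ 3.6025.
Gain: Δc = 3.6025 − 3.5457 ≈ 0.0568.

Δc ≈ 0.057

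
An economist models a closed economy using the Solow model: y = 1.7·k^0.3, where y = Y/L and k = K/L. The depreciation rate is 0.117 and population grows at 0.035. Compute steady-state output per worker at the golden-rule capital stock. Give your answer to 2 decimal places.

y_gold ≈ 2.86

Break-even investment rate: n + δ = 0.035 + 0.117 = 0.152.
Golden rule sets MPK = n+δ: 0.3·1.7·k^(0.3−1) = 0.152, so k_gold = (0.3·1.7/0.152)^(1/0.7) ≈ 5.6369.
Output: y_gold = 1.7·k_gold^0.3 = 1.7·5.6369^0.3 ≈ 2.8560.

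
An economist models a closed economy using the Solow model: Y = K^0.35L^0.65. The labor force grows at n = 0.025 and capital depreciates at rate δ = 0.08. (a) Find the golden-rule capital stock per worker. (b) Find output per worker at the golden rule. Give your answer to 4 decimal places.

The effective depreciation rate is n + δ = 0.025 + 0.08 = 0.105.
Setting f'(k) = n+δ gives 0.35·k^(0.35−1) = 0.105, hence k_gold = (0.35/0.105)^(1/0.65) ≈ 6.3742.
y_gold = 6.3742^0.35 ≈ 1.9123.

(a) k_gold ≈ 6.3742; (b) y_gold ≈ 1.9123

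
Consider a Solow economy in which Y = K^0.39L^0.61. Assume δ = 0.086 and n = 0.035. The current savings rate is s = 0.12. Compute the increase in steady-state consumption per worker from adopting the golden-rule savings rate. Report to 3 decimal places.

n + δ = 0.035 + 0.086 = 0.121.
Current steady state (s = 0.12): k* = (0.12/0.121)^(1/0.61) ≈ 0.9865, y* = 0.9865^0.39 ≈ 0.9947, c* = (1−0.12)·0.9947 ≈ 0.8753.
Golden rule sets MPK = n+δ: 0.39·k^(0.39−1) = 0.121, so k_gold = (0.39/0.121)^(1/0.61) ≈ 6.8115.
y_gold = 6.8115^0.39 ≈ 2.1133, c_gold = y_gold − 0.121·k_gold ≈ 1.2891.
Gain: Δc = 1.2891 − 0.8753 ≈ 0.4138.

Δc ≈ 0.414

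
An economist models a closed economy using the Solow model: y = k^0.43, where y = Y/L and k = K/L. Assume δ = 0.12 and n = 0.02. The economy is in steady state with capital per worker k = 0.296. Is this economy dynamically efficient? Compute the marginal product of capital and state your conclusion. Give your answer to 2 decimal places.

n + δ = 0.02 + 0.12 = 0.14.
MPK = 0.43·k^(0.43−1) = 0.43·0.296^(-0.57) ≈ 0.8607.
MPK > 0.14, so the economy is dynamically efficient (under-saving).

dynamically efficient; MPK ≈ 0.86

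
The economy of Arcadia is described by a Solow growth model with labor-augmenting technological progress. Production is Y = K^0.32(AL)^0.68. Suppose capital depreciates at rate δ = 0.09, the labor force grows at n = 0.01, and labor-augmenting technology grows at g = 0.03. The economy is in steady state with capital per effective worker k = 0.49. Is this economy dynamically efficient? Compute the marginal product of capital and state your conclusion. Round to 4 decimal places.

Break-even investment rate: n + g + δ = 0.01 + 0.03 + 0.09 = 0.13.
MPK = 0.32·k^(0.32−1) = 0.32·0.49^(-0.68) ≈ 0.5198.
MPK > 0.13, so the economy is dynamically efficient (under-saving).

dynamically efficient; MPK ≈ 0.5198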